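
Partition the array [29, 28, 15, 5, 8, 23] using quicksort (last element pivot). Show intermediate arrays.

Partition 1: pivot=23 at index 3 -> [15, 5, 8, 23, 29, 28]
Partition 2: pivot=8 at index 1 -> [5, 8, 15, 23, 29, 28]
Partition 3: pivot=28 at index 4 -> [5, 8, 15, 23, 28, 29]


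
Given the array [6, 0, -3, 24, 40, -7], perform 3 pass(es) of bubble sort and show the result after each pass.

After pass 1: [0, -3, 6, 24, -7, 40] (3 swaps)
After pass 2: [-3, 0, 6, -7, 24, 40] (2 swaps)
After pass 3: [-3, 0, -7, 6, 24, 40] (1 swaps)
Total swaps: 6


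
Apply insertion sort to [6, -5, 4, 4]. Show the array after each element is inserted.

First element 6 is already 'sorted'
Insert -5: shifted 1 elements -> [-5, 6, 4, 4]
Insert 4: shifted 1 elements -> [-5, 4, 6, 4]
Insert 4: shifted 1 elements -> [-5, 4, 4, 6]


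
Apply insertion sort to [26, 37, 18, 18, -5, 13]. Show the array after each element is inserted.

First element 26 is already 'sorted'
Insert 37: shifted 0 elements -> [26, 37, 18, 18, -5, 13]
Insert 18: shifted 2 elements -> [18, 26, 37, 18, -5, 13]
Insert 18: shifted 2 elements -> [18, 18, 26, 37, -5, 13]
Insert -5: shifted 4 elements -> [-5, 18, 18, 26, 37, 13]
Insert 13: shifted 4 elements -> [-5, 13, 18, 18, 26, 37]


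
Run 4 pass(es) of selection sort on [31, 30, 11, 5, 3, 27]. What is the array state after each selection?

Pass 1: Select minimum 3 at index 4, swap -> [3, 30, 11, 5, 31, 27]
Pass 2: Select minimum 5 at index 3, swap -> [3, 5, 11, 30, 31, 27]
Pass 3: Select minimum 11 at index 2, swap -> [3, 5, 11, 30, 31, 27]
Pass 4: Select minimum 27 at index 5, swap -> [3, 5, 11, 27, 31, 30]


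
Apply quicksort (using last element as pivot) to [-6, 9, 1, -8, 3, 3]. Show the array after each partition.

Partition 1: pivot=3 at index 4 -> [-6, 1, -8, 3, 3, 9]
Partition 2: pivot=3 at index 3 -> [-6, 1, -8, 3, 3, 9]
Partition 3: pivot=-8 at index 0 -> [-8, 1, -6, 3, 3, 9]
Partition 4: pivot=-6 at index 1 -> [-8, -6, 1, 3, 3, 9]


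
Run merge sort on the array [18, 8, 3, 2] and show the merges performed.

Divide and conquer:
  Merge [18] + [8] -> [8, 18]
  Merge [3] + [2] -> [2, 3]
  Merge [8, 18] + [2, 3] -> [2, 3, 8, 18]


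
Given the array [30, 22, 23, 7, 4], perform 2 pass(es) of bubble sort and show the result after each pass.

After pass 1: [22, 23, 7, 4, 30] (4 swaps)
After pass 2: [22, 7, 4, 23, 30] (2 swaps)
Total swaps: 6


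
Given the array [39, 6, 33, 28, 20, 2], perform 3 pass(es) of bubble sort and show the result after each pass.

After pass 1: [6, 33, 28, 20, 2, 39] (5 swaps)
After pass 2: [6, 28, 20, 2, 33, 39] (3 swaps)
After pass 3: [6, 20, 2, 28, 33, 39] (2 swaps)
Total swaps: 10


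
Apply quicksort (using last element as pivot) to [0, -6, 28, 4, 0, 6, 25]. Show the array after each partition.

Partition 1: pivot=25 at index 5 -> [0, -6, 4, 0, 6, 25, 28]
Partition 2: pivot=6 at index 4 -> [0, -6, 4, 0, 6, 25, 28]
Partition 3: pivot=0 at index 2 -> [0, -6, 0, 4, 6, 25, 28]
Partition 4: pivot=-6 at index 0 -> [-6, 0, 0, 4, 6, 25, 28]


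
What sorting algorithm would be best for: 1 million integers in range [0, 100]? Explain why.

Best choice: Counting sort
Reason: O(n + k) where k=100 is small; linear time beats O(n log n)


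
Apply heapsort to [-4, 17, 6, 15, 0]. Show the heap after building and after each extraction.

Build heap: [17, 15, 6, -4, 0]
Extract 17: [15, 0, 6, -4, 17]
Extract 15: [6, 0, -4, 15, 17]
Extract 6: [0, -4, 6, 15, 17]
Extract 0: [-4, 0, 6, 15, 17]


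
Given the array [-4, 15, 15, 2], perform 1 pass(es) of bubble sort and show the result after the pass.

After pass 1: [-4, 15, 2, 15] (1 swaps)
Total swaps: 1


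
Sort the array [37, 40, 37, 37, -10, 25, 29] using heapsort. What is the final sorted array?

Build heap: [40, 37, 37, 37, -10, 25, 29]
Extract 40: [37, 37, 37, 29, -10, 25, 40]
Extract 37: [37, 29, 37, 25, -10, 37, 40]
Extract 37: [37, 29, -10, 25, 37, 37, 40]
Extract 37: [29, 25, -10, 37, 37, 37, 40]
Extract 29: [25, -10, 29, 37, 37, 37, 40]
Extract 25: [-10, 25, 29, 37, 37, 37, 40]


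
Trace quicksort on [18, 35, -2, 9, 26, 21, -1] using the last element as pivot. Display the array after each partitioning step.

Partition 1: pivot=-1 at index 1 -> [-2, -1, 18, 9, 26, 21, 35]
Partition 2: pivot=35 at index 6 -> [-2, -1, 18, 9, 26, 21, 35]
Partition 3: pivot=21 at index 4 -> [-2, -1, 18, 9, 21, 26, 35]
Partition 4: pivot=9 at index 2 -> [-2, -1, 9, 18, 21, 26, 35]


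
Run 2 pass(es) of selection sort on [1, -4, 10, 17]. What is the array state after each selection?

Pass 1: Select minimum -4 at index 1, swap -> [-4, 1, 10, 17]
Pass 2: Select minimum 1 at index 1, swap -> [-4, 1, 10, 17]


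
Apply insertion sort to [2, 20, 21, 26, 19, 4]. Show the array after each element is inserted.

First element 2 is already 'sorted'
Insert 20: shifted 0 elements -> [2, 20, 21, 26, 19, 4]
Insert 21: shifted 0 elements -> [2, 20, 21, 26, 19, 4]
Insert 26: shifted 0 elements -> [2, 20, 21, 26, 19, 4]
Insert 19: shifted 3 elements -> [2, 19, 20, 21, 26, 4]
Insert 4: shifted 4 elements -> [2, 4, 19, 20, 21, 26]


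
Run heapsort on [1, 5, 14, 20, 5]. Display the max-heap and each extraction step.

Build heap: [20, 5, 14, 1, 5]
Extract 20: [14, 5, 5, 1, 20]
Extract 14: [5, 1, 5, 14, 20]
Extract 5: [5, 1, 5, 14, 20]
Extract 5: [1, 5, 5, 14, 20]


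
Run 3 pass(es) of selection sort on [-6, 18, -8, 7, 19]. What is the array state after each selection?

Pass 1: Select minimum -8 at index 2, swap -> [-8, 18, -6, 7, 19]
Pass 2: Select minimum -6 at index 2, swap -> [-8, -6, 18, 7, 19]
Pass 3: Select minimum 7 at index 3, swap -> [-8, -6, 7, 18, 19]


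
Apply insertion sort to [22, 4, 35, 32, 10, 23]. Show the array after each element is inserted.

First element 22 is already 'sorted'
Insert 4: shifted 1 elements -> [4, 22, 35, 32, 10, 23]
Insert 35: shifted 0 elements -> [4, 22, 35, 32, 10, 23]
Insert 32: shifted 1 elements -> [4, 22, 32, 35, 10, 23]
Insert 10: shifted 3 elements -> [4, 10, 22, 32, 35, 23]
Insert 23: shifted 2 elements -> [4, 10, 22, 23, 32, 35]


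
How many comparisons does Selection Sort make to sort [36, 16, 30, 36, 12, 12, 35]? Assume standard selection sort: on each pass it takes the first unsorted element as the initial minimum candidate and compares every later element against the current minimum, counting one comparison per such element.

Pass 1: scan indices 1..6 for the minimum = 6 comparison(s); min is 12, place at index 0 -> [12, 16, 30, 36, 36, 12, 35]
Pass 2: scan indices 2..6 for the minimum = 5 comparison(s); min is 12, place at index 1 -> [12, 12, 30, 36, 36, 16, 35]
Pass 3: scan indices 3..6 for the minimum = 4 comparison(s); min is 16, place at index 2 -> [12, 12, 16, 36, 36, 30, 35]
Pass 4: scan indices 4..6 for the minimum = 3 comparison(s); min is 30, place at index 3 -> [12, 12, 16, 30, 36, 36, 35]
Pass 5: scan indices 5..6 for the minimum = 2 comparison(s); min is 35, place at index 4 -> [12, 12, 16, 30, 35, 36, 36]
Pass 6: scan indices 6..6 for the minimum = 1 comparison(s); min is 36, place at index 5 -> [12, 12, 16, 30, 35, 36, 36]
Selection sort always scans the whole unsorted suffix, so the count is (n-1) + (n-2) + ... + 1 = n(n-1)/2 = 7*6/2 = 21 regardless of the input order.
Total comparisons: 6 + 5 + 4 + 3 + 2 + 1 = 21


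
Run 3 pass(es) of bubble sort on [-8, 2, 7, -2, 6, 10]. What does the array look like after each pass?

After pass 1: [-8, 2, -2, 6, 7, 10] (2 swaps)
After pass 2: [-8, -2, 2, 6, 7, 10] (1 swaps)
After pass 3: [-8, -2, 2, 6, 7, 10] (0 swaps)
Total swaps: 3


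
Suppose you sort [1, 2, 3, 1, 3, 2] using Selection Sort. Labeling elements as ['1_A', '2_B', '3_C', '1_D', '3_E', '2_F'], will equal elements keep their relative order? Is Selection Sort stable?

Trace Selection Sort on the labeled array (the key is the number; the letter only tracks identity):
  Pass 1: minimum 1_A is already at index 0; no swap -> [1_A, 2_B, 3_C, 1_D, 3_E, 2_F]
  Pass 2: minimum of unsorted part is 1_D at index 3; swap it with 2_B at index 1 -> [1_A, 1_D, 3_C, 2_B, 3_E, 2_F]
  Pass 3: minimum of unsorted part is 2_B at index 3; swap it with 3_C at index 2 -> [1_A, 1_D, 2_B, 3_C, 3_E, 2_F]
  Pass 4: minimum of unsorted part is 2_F at index 5; swap it with 3_C at index 3 -> [1_A, 1_D, 2_B, 2_F, 3_E, 3_C]
  Pass 5: minimum 3_E is already at index 4; no swap -> [1_A, 1_D, 2_B, 2_F, 3_E, 3_C]
Final order: [1_A, 1_D, 2_B, 2_F, 3_E, 3_C]
Equal keys:
  value 1: originally 1_A, 1_D; after sorting 1_A, 1_D -> order preserved
  value 2: originally 2_B, 2_F; after sorting 2_B, 2_F -> order preserved
  value 3: originally 3_C, 3_E; after sorting 3_E, 3_C -> order changed
Equal keys were reordered, so Selection Sort is not stable: the long-range swap that moves the minimum into place can carry an element past an equal key. (One such input is enough; an unstable sort may happen to preserve order on other inputs, but it gives no guarantee.)
Answer: Not stable


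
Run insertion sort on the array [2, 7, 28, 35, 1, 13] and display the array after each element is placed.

First element 2 is already 'sorted'
Insert 7: shifted 0 elements -> [2, 7, 28, 35, 1, 13]
Insert 28: shifted 0 elements -> [2, 7, 28, 35, 1, 13]
Insert 35: shifted 0 elements -> [2, 7, 28, 35, 1, 13]
Insert 1: shifted 4 elements -> [1, 2, 7, 28, 35, 13]
Insert 13: shifted 2 elements -> [1, 2, 7, 13, 28, 35]


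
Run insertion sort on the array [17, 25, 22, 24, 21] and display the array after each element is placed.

First element 17 is already 'sorted'
Insert 25: shifted 0 elements -> [17, 25, 22, 24, 21]
Insert 22: shifted 1 elements -> [17, 22, 25, 24, 21]
Insert 24: shifted 1 elements -> [17, 22, 24, 25, 21]
Insert 21: shifted 3 elements -> [17, 21, 22, 24, 25]


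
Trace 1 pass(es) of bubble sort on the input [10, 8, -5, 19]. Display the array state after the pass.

After pass 1: [8, -5, 10, 19] (2 swaps)
Total swaps: 2


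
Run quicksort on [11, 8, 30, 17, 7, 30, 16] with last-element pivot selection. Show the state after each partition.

Partition 1: pivot=16 at index 3 -> [11, 8, 7, 16, 30, 30, 17]
Partition 2: pivot=7 at index 0 -> [7, 8, 11, 16, 30, 30, 17]
Partition 3: pivot=11 at index 2 -> [7, 8, 11, 16, 30, 30, 17]
Partition 4: pivot=17 at index 4 -> [7, 8, 11, 16, 17, 30, 30]
Partition 5: pivot=30 at index 6 -> [7, 8, 11, 16, 17, 30, 30]


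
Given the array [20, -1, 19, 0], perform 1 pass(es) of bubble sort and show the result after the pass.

After pass 1: [-1, 19, 0, 20] (3 swaps)
Total swaps: 3


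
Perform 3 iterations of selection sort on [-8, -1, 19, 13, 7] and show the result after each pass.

Pass 1: Select minimum -8 at index 0, swap -> [-8, -1, 19, 13, 7]
Pass 2: Select minimum -1 at index 1, swap -> [-8, -1, 19, 13, 7]
Pass 3: Select minimum 7 at index 4, swap -> [-8, -1, 7, 13, 19]


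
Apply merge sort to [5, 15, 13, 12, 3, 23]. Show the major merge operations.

Divide and conquer:
  Merge [15] + [13] -> [13, 15]
  Merge [5] + [13, 15] -> [5, 13, 15]
  Merge [3] + [23] -> [3, 23]
  Merge [12] + [3, 23] -> [3, 12, 23]
  Merge [5, 13, 15] + [3, 12, 23] -> [3, 5, 12, 13, 15, 23]


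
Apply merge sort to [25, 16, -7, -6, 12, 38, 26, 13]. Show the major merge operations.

Divide and conquer:
  Merge [25] + [16] -> [16, 25]
  Merge [-7] + [-6] -> [-7, -6]
  Merge [16, 25] + [-7, -6] -> [-7, -6, 16, 25]
  Merge [12] + [38] -> [12, 38]
  Merge [26] + [13] -> [13, 26]
  Merge [12, 38] + [13, 26] -> [12, 13, 26, 38]
  Merge [-7, -6, 16, 25] + [12, 13, 26, 38] -> [-7, -6, 12, 13, 16, 25, 26, 38]


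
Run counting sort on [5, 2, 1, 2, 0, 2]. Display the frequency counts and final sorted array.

Count array: [1, 1, 3, 0, 0, 1]
(count[i] = number of elements equal to i)
Cumulative count: [1, 2, 5, 5, 5, 6]
Sorted: [0, 1, 2, 2, 2, 5]


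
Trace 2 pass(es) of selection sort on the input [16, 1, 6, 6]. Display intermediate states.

Pass 1: Select minimum 1 at index 1, swap -> [1, 16, 6, 6]
Pass 2: Select minimum 6 at index 2, swap -> [1, 6, 16, 6]


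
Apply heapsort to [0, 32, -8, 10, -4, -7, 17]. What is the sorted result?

Build heap: [32, 10, 17, 0, -4, -7, -8]
Extract 32: [17, 10, -7, 0, -4, -8, 32]
Extract 17: [10, 0, -7, -8, -4, 17, 32]
Extract 10: [0, -4, -7, -8, 10, 17, 32]
Extract 0: [-4, -8, -7, 0, 10, 17, 32]
Extract -4: [-7, -8, -4, 0, 10, 17, 32]
Extract -7: [-8, -7, -4, 0, 10, 17, 32]


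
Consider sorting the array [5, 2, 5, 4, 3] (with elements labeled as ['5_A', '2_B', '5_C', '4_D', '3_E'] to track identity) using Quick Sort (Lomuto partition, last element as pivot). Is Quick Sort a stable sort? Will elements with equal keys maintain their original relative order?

Trace Quick Sort on the labeled array (the key is the number; the letter only tracks identity):
  Partition indices 0..4 around pivot 3_E -> [2_B, 3_E, 5_C, 4_D, 5_A]
  Partition indices 2..4 around pivot 5_A -> [2_B, 3_E, 5_C, 4_D, 5_A]
  Partition indices 2..3 around pivot 4_D -> [2_B, 3_E, 4_D, 5_C, 5_A]
Final order: [2_B, 3_E, 4_D, 5_C, 5_A]
Equal keys:
  value 5: originally 5_A, 5_C; after sorting 5_C, 5_A -> order changed
Equal keys were reordered, so Quick Sort is not stable: partition swaps elements across long distances and can reorder equal keys. (One such input is enough; an unstable sort may happen to preserve order on other inputs, but it gives no guarantee.)
Answer: Not stable


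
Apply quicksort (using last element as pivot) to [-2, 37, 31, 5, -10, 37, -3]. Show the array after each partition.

Partition 1: pivot=-3 at index 1 -> [-10, -3, 31, 5, -2, 37, 37]
Partition 2: pivot=37 at index 6 -> [-10, -3, 31, 5, -2, 37, 37]
Partition 3: pivot=37 at index 5 -> [-10, -3, 31, 5, -2, 37, 37]
Partition 4: pivot=-2 at index 2 -> [-10, -3, -2, 5, 31, 37, 37]
Partition 5: pivot=31 at index 4 -> [-10, -3, -2, 5, 31, 37, 37]


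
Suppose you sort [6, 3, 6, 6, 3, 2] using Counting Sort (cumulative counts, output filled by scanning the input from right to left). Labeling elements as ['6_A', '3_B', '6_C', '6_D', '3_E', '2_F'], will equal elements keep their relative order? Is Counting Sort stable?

Trace Counting Sort on the labeled array (the key is the number; the letter only tracks identity):
  Counts for values 0..6: [0, 0, 1, 2, 0, 0, 3]
  Cumulative counts: [0, 0, 1, 3, 3, 3, 6]
  Scan right to left: place 2_F at output index 0
  Scan right to left: place 3_E at output index 2
  Scan right to left: place 6_D at output index 5
  Scan right to left: place 6_C at output index 4
  Scan right to left: place 3_B at output index 1
  Scan right to left: place 6_A at output index 3
  Output: [2_F, 3_B, 3_E, 6_A, 6_C, 6_D]
Equal keys:
  value 3: originally 3_B, 3_E; after sorting 3_B, 3_E -> order preserved
  value 6: originally 6_A, 6_C, 6_D; after sorting 6_A, 6_C, 6_D -> order preserved
All equal keys kept their original relative order. Counting Sort is stable: scanning the input right to left with decreasing cumulative counts places later duplicates at later output positions.
Answer: Stable


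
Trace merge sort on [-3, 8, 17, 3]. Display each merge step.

Divide and conquer:
  Merge [-3] + [8] -> [-3, 8]
  Merge [17] + [3] -> [3, 17]
  Merge [-3, 8] + [3, 17] -> [-3, 3, 8, 17]


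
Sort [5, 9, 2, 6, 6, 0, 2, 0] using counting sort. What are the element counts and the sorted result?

Count array: [2, 0, 2, 0, 0, 1, 2, 0, 0, 1]
(count[i] = number of elements equal to i)
Cumulative count: [2, 2, 4, 4, 4, 5, 7, 7, 7, 8]
Sorted: [0, 0, 2, 2, 5, 6, 6, 9]


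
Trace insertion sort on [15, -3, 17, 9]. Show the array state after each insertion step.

First element 15 is already 'sorted'
Insert -3: shifted 1 elements -> [-3, 15, 17, 9]
Insert 17: shifted 0 elements -> [-3, 15, 17, 9]
Insert 9: shifted 2 elements -> [-3, 9, 15, 17]


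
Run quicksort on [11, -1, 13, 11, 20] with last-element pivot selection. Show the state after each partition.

Partition 1: pivot=20 at index 4 -> [11, -1, 13, 11, 20]
Partition 2: pivot=11 at index 2 -> [11, -1, 11, 13, 20]
Partition 3: pivot=-1 at index 0 -> [-1, 11, 11, 13, 20]


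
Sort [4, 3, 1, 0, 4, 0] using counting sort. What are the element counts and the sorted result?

Count array: [2, 1, 0, 1, 2]
(count[i] = number of elements equal to i)
Cumulative count: [2, 3, 3, 4, 6]
Sorted: [0, 0, 1, 3, 4, 4]


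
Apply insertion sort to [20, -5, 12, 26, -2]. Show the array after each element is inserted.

First element 20 is already 'sorted'
Insert -5: shifted 1 elements -> [-5, 20, 12, 26, -2]
Insert 12: shifted 1 elements -> [-5, 12, 20, 26, -2]
Insert 26: shifted 0 elements -> [-5, 12, 20, 26, -2]
Insert -2: shifted 3 elements -> [-5, -2, 12, 20, 26]


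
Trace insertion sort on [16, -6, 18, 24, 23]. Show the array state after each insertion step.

First element 16 is already 'sorted'
Insert -6: shifted 1 elements -> [-6, 16, 18, 24, 23]
Insert 18: shifted 0 elements -> [-6, 16, 18, 24, 23]
Insert 24: shifted 0 elements -> [-6, 16, 18, 24, 23]
Insert 23: shifted 1 elements -> [-6, 16, 18, 23, 24]


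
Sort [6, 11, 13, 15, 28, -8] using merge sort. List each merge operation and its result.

Divide and conquer:
  Merge [11] + [13] -> [11, 13]
  Merge [6] + [11, 13] -> [6, 11, 13]
  Merge [28] + [-8] -> [-8, 28]
  Merge [15] + [-8, 28] -> [-8, 15, 28]
  Merge [6, 11, 13] + [-8, 15, 28] -> [-8, 6, 11, 13, 15, 28]


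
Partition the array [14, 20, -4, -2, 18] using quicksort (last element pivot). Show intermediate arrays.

Partition 1: pivot=18 at index 3 -> [14, -4, -2, 18, 20]
Partition 2: pivot=-2 at index 1 -> [-4, -2, 14, 18, 20]


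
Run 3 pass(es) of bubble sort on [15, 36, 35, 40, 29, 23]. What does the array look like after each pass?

After pass 1: [15, 35, 36, 29, 23, 40] (3 swaps)
After pass 2: [15, 35, 29, 23, 36, 40] (2 swaps)
After pass 3: [15, 29, 23, 35, 36, 40] (2 swaps)
Total swaps: 7


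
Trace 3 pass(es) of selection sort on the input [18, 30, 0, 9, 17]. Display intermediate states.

Pass 1: Select minimum 0 at index 2, swap -> [0, 30, 18, 9, 17]
Pass 2: Select minimum 9 at index 3, swap -> [0, 9, 18, 30, 17]
Pass 3: Select minimum 17 at index 4, swap -> [0, 9, 17, 30, 18]


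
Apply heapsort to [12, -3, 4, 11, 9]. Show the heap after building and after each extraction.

Build heap: [12, 11, 4, -3, 9]
Extract 12: [11, 9, 4, -3, 12]
Extract 11: [9, -3, 4, 11, 12]
Extract 9: [4, -3, 9, 11, 12]
Extract 4: [-3, 4, 9, 11, 12]


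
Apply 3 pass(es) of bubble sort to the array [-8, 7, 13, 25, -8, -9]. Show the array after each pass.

After pass 1: [-8, 7, 13, -8, -9, 25] (2 swaps)
After pass 2: [-8, 7, -8, -9, 13, 25] (2 swaps)
After pass 3: [-8, -8, -9, 7, 13, 25] (2 swaps)
Total swaps: 6


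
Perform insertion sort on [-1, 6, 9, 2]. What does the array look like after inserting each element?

First element -1 is already 'sorted'
Insert 6: shifted 0 elements -> [-1, 6, 9, 2]
Insert 9: shifted 0 elements -> [-1, 6, 9, 2]
Insert 2: shifted 2 elements -> [-1, 2, 6, 9]


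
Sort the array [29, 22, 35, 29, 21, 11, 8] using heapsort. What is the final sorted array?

Build heap: [35, 29, 29, 22, 21, 11, 8]
Extract 35: [29, 22, 29, 8, 21, 11, 35]
Extract 29: [29, 22, 11, 8, 21, 29, 35]
Extract 29: [22, 21, 11, 8, 29, 29, 35]
Extract 22: [21, 8, 11, 22, 29, 29, 35]
Extract 21: [11, 8, 21, 22, 29, 29, 35]
Extract 11: [8, 11, 21, 22, 29, 29, 35]


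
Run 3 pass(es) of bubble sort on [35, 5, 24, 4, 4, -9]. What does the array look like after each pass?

After pass 1: [5, 24, 4, 4, -9, 35] (5 swaps)
After pass 2: [5, 4, 4, -9, 24, 35] (3 swaps)
After pass 3: [4, 4, -9, 5, 24, 35] (3 swaps)
Total swaps: 11


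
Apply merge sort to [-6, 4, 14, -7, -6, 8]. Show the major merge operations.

Divide and conquer:
  Merge [4] + [14] -> [4, 14]
  Merge [-6] + [4, 14] -> [-6, 4, 14]
  Merge [-6] + [8] -> [-6, 8]
  Merge [-7] + [-6, 8] -> [-7, -6, 8]
  Merge [-6, 4, 14] + [-7, -6, 8] -> [-7, -6, -6, 4, 8, 14]


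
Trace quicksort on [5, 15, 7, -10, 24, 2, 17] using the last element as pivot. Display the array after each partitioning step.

Partition 1: pivot=17 at index 5 -> [5, 15, 7, -10, 2, 17, 24]
Partition 2: pivot=2 at index 1 -> [-10, 2, 7, 5, 15, 17, 24]
Partition 3: pivot=15 at index 4 -> [-10, 2, 7, 5, 15, 17, 24]
Partition 4: pivot=5 at index 2 -> [-10, 2, 5, 7, 15, 17, 24]


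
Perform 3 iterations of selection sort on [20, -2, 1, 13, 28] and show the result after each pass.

Pass 1: Select minimum -2 at index 1, swap -> [-2, 20, 1, 13, 28]
Pass 2: Select minimum 1 at index 2, swap -> [-2, 1, 20, 13, 28]
Pass 3: Select minimum 13 at index 3, swap -> [-2, 1, 13, 20, 28]


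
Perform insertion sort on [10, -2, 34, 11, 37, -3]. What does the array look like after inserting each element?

First element 10 is already 'sorted'
Insert -2: shifted 1 elements -> [-2, 10, 34, 11, 37, -3]
Insert 34: shifted 0 elements -> [-2, 10, 34, 11, 37, -3]
Insert 11: shifted 1 elements -> [-2, 10, 11, 34, 37, -3]
Insert 37: shifted 0 elements -> [-2, 10, 11, 34, 37, -3]
Insert -3: shifted 5 elements -> [-3, -2, 10, 11, 34, 37]


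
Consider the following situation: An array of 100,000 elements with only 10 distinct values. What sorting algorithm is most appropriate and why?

Best choice: 3-way quicksort or Counting sort
Reason: 3-way (Dutch national flag) partitioning groups every copy of the pivot together, so with only d=10 distinct keys quicksort finishes in O(n log d) expected time, which is effectively linear; counting sort runs in O(n + k) where k is the size of the key range (not the number of distinct values), so it is linear when the 10 values are integers drawn from a small known range


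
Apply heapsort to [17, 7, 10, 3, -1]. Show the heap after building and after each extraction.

Build heap: [17, 7, 10, 3, -1]
Extract 17: [10, 7, -1, 3, 17]
Extract 10: [7, 3, -1, 10, 17]
Extract 7: [3, -1, 7, 10, 17]
Extract 3: [-1, 3, 7, 10, 17]


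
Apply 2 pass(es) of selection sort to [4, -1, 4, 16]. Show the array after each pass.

Pass 1: Select minimum -1 at index 1, swap -> [-1, 4, 4, 16]
Pass 2: Select minimum 4 at index 1, swap -> [-1, 4, 4, 16]


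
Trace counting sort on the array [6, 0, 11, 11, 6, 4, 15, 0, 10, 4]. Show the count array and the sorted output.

Count array: [2, 0, 0, 0, 2, 0, 2, 0, 0, 0, 1, 2, 0, 0, 0, 1]
(count[i] = number of elements equal to i)
Cumulative count: [2, 2, 2, 2, 4, 4, 6, 6, 6, 6, 7, 9, 9, 9, 9, 10]
Sorted: [0, 0, 4, 4, 6, 6, 10, 11, 11, 15]


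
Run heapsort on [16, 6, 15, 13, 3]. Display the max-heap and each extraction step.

Build heap: [16, 13, 15, 6, 3]
Extract 16: [15, 13, 3, 6, 16]
Extract 15: [13, 6, 3, 15, 16]
Extract 13: [6, 3, 13, 15, 16]
Extract 6: [3, 6, 13, 15, 16]


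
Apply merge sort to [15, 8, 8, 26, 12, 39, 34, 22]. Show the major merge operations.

Divide and conquer:
  Merge [15] + [8] -> [8, 15]
  Merge [8] + [26] -> [8, 26]
  Merge [8, 15] + [8, 26] -> [8, 8, 15, 26]
  Merge [12] + [39] -> [12, 39]
  Merge [34] + [22] -> [22, 34]
  Merge [12, 39] + [22, 34] -> [12, 22, 34, 39]
  Merge [8, 8, 15, 26] + [12, 22, 34, 39] -> [8, 8, 12, 15, 22, 26, 34, 39]


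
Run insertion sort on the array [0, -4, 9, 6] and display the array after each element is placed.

First element 0 is already 'sorted'
Insert -4: shifted 1 elements -> [-4, 0, 9, 6]
Insert 9: shifted 0 elements -> [-4, 0, 9, 6]
Insert 6: shifted 1 elements -> [-4, 0, 6, 9]


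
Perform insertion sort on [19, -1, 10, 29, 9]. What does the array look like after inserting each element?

First element 19 is already 'sorted'
Insert -1: shifted 1 elements -> [-1, 19, 10, 29, 9]
Insert 10: shifted 1 elements -> [-1, 10, 19, 29, 9]
Insert 29: shifted 0 elements -> [-1, 10, 19, 29, 9]
Insert 9: shifted 3 elements -> [-1, 9, 10, 19, 29]


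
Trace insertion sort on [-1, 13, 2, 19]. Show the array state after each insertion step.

First element -1 is already 'sorted'
Insert 13: shifted 0 elements -> [-1, 13, 2, 19]
Insert 2: shifted 1 elements -> [-1, 2, 13, 19]
Insert 19: shifted 0 elements -> [-1, 2, 13, 19]


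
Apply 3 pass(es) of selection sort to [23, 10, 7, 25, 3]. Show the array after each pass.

Pass 1: Select minimum 3 at index 4, swap -> [3, 10, 7, 25, 23]
Pass 2: Select minimum 7 at index 2, swap -> [3, 7, 10, 25, 23]
Pass 3: Select minimum 10 at index 2, swap -> [3, 7, 10, 25, 23]


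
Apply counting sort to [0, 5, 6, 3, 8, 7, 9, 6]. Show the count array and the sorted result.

Count array: [1, 0, 0, 1, 0, 1, 2, 1, 1, 1]
(count[i] = number of elements equal to i)
Cumulative count: [1, 1, 1, 2, 2, 3, 5, 6, 7, 8]
Sorted: [0, 3, 5, 6, 6, 7, 8, 9]


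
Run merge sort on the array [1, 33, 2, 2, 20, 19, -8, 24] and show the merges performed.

Divide and conquer:
  Merge [1] + [33] -> [1, 33]
  Merge [2] + [2] -> [2, 2]
  Merge [1, 33] + [2, 2] -> [1, 2, 2, 33]
  Merge [20] + [19] -> [19, 20]
  Merge [-8] + [24] -> [-8, 24]
  Merge [19, 20] + [-8, 24] -> [-8, 19, 20, 24]
  Merge [1, 2, 2, 33] + [-8, 19, 20, 24] -> [-8, 1, 2, 2, 19, 20, 24, 33]


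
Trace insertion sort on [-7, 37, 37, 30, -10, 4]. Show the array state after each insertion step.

First element -7 is already 'sorted'
Insert 37: shifted 0 elements -> [-7, 37, 37, 30, -10, 4]
Insert 37: shifted 0 elements -> [-7, 37, 37, 30, -10, 4]
Insert 30: shifted 2 elements -> [-7, 30, 37, 37, -10, 4]
Insert -10: shifted 4 elements -> [-10, -7, 30, 37, 37, 4]
Insert 4: shifted 3 elements -> [-10, -7, 4, 30, 37, 37]


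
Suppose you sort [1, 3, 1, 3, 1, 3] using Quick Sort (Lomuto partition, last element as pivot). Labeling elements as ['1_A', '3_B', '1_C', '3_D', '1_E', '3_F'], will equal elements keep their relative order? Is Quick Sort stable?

Trace Quick Sort on the labeled array (the key is the number; the letter only tracks identity):
  Partition indices 0..5 around pivot 3_F -> [1_A, 3_B, 1_C, 3_D, 1_E, 3_F]
  Partition indices 0..4 around pivot 1_E -> [1_A, 1_C, 1_E, 3_D, 3_B, 3_F]
  Partition indices 0..1 around pivot 1_C -> [1_A, 1_C, 1_E, 3_D, 3_B, 3_F]
  Partition indices 3..4 around pivot 3_B -> [1_A, 1_C, 1_E, 3_D, 3_B, 3_F]
Final order: [1_A, 1_C, 1_E, 3_D, 3_B, 3_F]
Equal keys:
  value 1: originally 1_A, 1_C, 1_E; after sorting 1_A, 1_C, 1_E -> order preserved
  value 3: originally 3_B, 3_D, 3_F; after sorting 3_D, 3_B, 3_F -> order changed
Equal keys were reordered, so Quick Sort is not stable: partition swaps elements across long distances and can reorder equal keys. (One such input is enough; an unstable sort may happen to preserve order on other inputs, but it gives no guarantee.)
Answer: Not stable


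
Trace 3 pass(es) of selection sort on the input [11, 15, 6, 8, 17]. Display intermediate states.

Pass 1: Select minimum 6 at index 2, swap -> [6, 15, 11, 8, 17]
Pass 2: Select minimum 8 at index 3, swap -> [6, 8, 11, 15, 17]
Pass 3: Select minimum 11 at index 2, swap -> [6, 8, 11, 15, 17]


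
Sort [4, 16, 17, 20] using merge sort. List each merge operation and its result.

Divide and conquer:
  Merge [4] + [16] -> [4, 16]
  Merge [17] + [20] -> [17, 20]
  Merge [4, 16] + [17, 20] -> [4, 16, 17, 20]


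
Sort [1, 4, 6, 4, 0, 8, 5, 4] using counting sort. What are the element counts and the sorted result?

Count array: [1, 1, 0, 0, 3, 1, 1, 0, 1]
(count[i] = number of elements equal to i)
Cumulative count: [1, 2, 2, 2, 5, 6, 7, 7, 8]
Sorted: [0, 1, 4, 4, 4, 5, 6, 8]


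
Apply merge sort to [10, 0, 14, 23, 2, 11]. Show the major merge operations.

Divide and conquer:
  Merge [0] + [14] -> [0, 14]
  Merge [10] + [0, 14] -> [0, 10, 14]
  Merge [2] + [11] -> [2, 11]
  Merge [23] + [2, 11] -> [2, 11, 23]
  Merge [0, 10, 14] + [2, 11, 23] -> [0, 2, 10, 11, 14, 23]


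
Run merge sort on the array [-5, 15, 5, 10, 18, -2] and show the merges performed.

Divide and conquer:
  Merge [15] + [5] -> [5, 15]
  Merge [-5] + [5, 15] -> [-5, 5, 15]
  Merge [18] + [-2] -> [-2, 18]
  Merge [10] + [-2, 18] -> [-2, 10, 18]
  Merge [-5, 5, 15] + [-2, 10, 18] -> [-5, -2, 5, 10, 15, 18]


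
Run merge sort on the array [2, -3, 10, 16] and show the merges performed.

Divide and conquer:
  Merge [2] + [-3] -> [-3, 2]
  Merge [10] + [16] -> [10, 16]
  Merge [-3, 2] + [10, 16] -> [-3, 2, 10, 16]


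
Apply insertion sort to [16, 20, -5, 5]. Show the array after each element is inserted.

First element 16 is already 'sorted'
Insert 20: shifted 0 elements -> [16, 20, -5, 5]
Insert -5: shifted 2 elements -> [-5, 16, 20, 5]
Insert 5: shifted 2 elements -> [-5, 5, 16, 20]


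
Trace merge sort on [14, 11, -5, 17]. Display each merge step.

Divide and conquer:
  Merge [14] + [11] -> [11, 14]
  Merge [-5] + [17] -> [-5, 17]
  Merge [11, 14] + [-5, 17] -> [-5, 11, 14, 17]


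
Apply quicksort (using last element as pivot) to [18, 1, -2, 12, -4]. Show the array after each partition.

Partition 1: pivot=-4 at index 0 -> [-4, 1, -2, 12, 18]
Partition 2: pivot=18 at index 4 -> [-4, 1, -2, 12, 18]
Partition 3: pivot=12 at index 3 -> [-4, 1, -2, 12, 18]
Partition 4: pivot=-2 at index 1 -> [-4, -2, 1, 12, 18]


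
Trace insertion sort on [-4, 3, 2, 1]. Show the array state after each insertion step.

First element -4 is already 'sorted'
Insert 3: shifted 0 elements -> [-4, 3, 2, 1]
Insert 2: shifted 1 elements -> [-4, 2, 3, 1]
Insert 1: shifted 2 elements -> [-4, 1, 2, 3]


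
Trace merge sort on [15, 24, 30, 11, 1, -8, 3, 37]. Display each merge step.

Divide and conquer:
  Merge [15] + [24] -> [15, 24]
  Merge [30] + [11] -> [11, 30]
  Merge [15, 24] + [11, 30] -> [11, 15, 24, 30]
  Merge [1] + [-8] -> [-8, 1]
  Merge [3] + [37] -> [3, 37]
  Merge [-8, 1] + [3, 37] -> [-8, 1, 3, 37]
  Merge [11, 15, 24, 30] + [-8, 1, 3, 37] -> [-8, 1, 3, 11, 15, 24, 30, 37]


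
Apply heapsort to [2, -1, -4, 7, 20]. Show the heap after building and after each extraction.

Build heap: [20, 7, -4, 2, -1]
Extract 20: [7, 2, -4, -1, 20]
Extract 7: [2, -1, -4, 7, 20]
Extract 2: [-1, -4, 2, 7, 20]
Extract -1: [-4, -1, 2, 7, 20]


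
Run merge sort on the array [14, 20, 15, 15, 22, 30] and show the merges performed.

Divide and conquer:
  Merge [20] + [15] -> [15, 20]
  Merge [14] + [15, 20] -> [14, 15, 20]
  Merge [22] + [30] -> [22, 30]
  Merge [15] + [22, 30] -> [15, 22, 30]
  Merge [14, 15, 20] + [15, 22, 30] -> [14, 15, 15, 20, 22, 30]


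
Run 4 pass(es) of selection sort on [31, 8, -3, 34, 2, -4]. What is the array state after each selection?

Pass 1: Select minimum -4 at index 5, swap -> [-4, 8, -3, 34, 2, 31]
Pass 2: Select minimum -3 at index 2, swap -> [-4, -3, 8, 34, 2, 31]
Pass 3: Select minimum 2 at index 4, swap -> [-4, -3, 2, 34, 8, 31]
Pass 4: Select minimum 8 at index 4, swap -> [-4, -3, 2, 8, 34, 31]


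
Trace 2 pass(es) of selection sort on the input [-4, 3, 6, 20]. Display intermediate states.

Pass 1: Select minimum -4 at index 0, swap -> [-4, 3, 6, 20]
Pass 2: Select minimum 3 at index 1, swap -> [-4, 3, 6, 20]


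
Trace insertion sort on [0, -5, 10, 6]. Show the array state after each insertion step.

First element 0 is already 'sorted'
Insert -5: shifted 1 elements -> [-5, 0, 10, 6]
Insert 10: shifted 0 elements -> [-5, 0, 10, 6]
Insert 6: shifted 1 elements -> [-5, 0, 6, 10]


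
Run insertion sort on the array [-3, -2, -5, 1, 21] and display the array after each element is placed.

First element -3 is already 'sorted'
Insert -2: shifted 0 elements -> [-3, -2, -5, 1, 21]
Insert -5: shifted 2 elements -> [-5, -3, -2, 1, 21]
Insert 1: shifted 0 elements -> [-5, -3, -2, 1, 21]
Insert 21: shifted 0 elements -> [-5, -3, -2, 1, 21]


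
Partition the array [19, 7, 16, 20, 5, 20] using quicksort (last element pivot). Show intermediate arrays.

Partition 1: pivot=20 at index 5 -> [19, 7, 16, 20, 5, 20]
Partition 2: pivot=5 at index 0 -> [5, 7, 16, 20, 19, 20]
Partition 3: pivot=19 at index 3 -> [5, 7, 16, 19, 20, 20]
Partition 4: pivot=16 at index 2 -> [5, 7, 16, 19, 20, 20]


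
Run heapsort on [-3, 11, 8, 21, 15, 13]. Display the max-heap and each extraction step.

Build heap: [21, 15, 13, 11, -3, 8]
Extract 21: [15, 11, 13, 8, -3, 21]
Extract 15: [13, 11, -3, 8, 15, 21]
Extract 13: [11, 8, -3, 13, 15, 21]
Extract 11: [8, -3, 11, 13, 15, 21]
Extract 8: [-3, 8, 11, 13, 15, 21]


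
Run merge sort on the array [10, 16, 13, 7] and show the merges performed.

Divide and conquer:
  Merge [10] + [16] -> [10, 16]
  Merge [13] + [7] -> [7, 13]
  Merge [10, 16] + [7, 13] -> [7, 10, 13, 16]


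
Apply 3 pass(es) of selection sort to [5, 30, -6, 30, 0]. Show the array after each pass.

Pass 1: Select minimum -6 at index 2, swap -> [-6, 30, 5, 30, 0]
Pass 2: Select minimum 0 at index 4, swap -> [-6, 0, 5, 30, 30]
Pass 3: Select minimum 5 at index 2, swap -> [-6, 0, 5, 30, 30]


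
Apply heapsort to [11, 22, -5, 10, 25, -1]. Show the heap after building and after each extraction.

Build heap: [25, 22, -1, 10, 11, -5]
Extract 25: [22, 11, -1, 10, -5, 25]
Extract 22: [11, 10, -1, -5, 22, 25]
Extract 11: [10, -5, -1, 11, 22, 25]
Extract 10: [-1, -5, 10, 11, 22, 25]
Extract -1: [-5, -1, 10, 11, 22, 25]


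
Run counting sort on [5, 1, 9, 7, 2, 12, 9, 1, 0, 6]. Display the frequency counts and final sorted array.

Count array: [1, 2, 1, 0, 0, 1, 1, 1, 0, 2, 0, 0, 1]
(count[i] = number of elements equal to i)
Cumulative count: [1, 3, 4, 4, 4, 5, 6, 7, 7, 9, 9, 9, 10]
Sorted: [0, 1, 1, 2, 5, 6, 7, 9, 9, 12]


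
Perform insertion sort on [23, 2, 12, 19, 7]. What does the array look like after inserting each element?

First element 23 is already 'sorted'
Insert 2: shifted 1 elements -> [2, 23, 12, 19, 7]
Insert 12: shifted 1 elements -> [2, 12, 23, 19, 7]
Insert 19: shifted 1 elements -> [2, 12, 19, 23, 7]
Insert 7: shifted 3 elements -> [2, 7, 12, 19, 23]


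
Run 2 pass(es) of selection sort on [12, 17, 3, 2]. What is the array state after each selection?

Pass 1: Select minimum 2 at index 3, swap -> [2, 17, 3, 12]
Pass 2: Select minimum 3 at index 2, swap -> [2, 3, 17, 12]


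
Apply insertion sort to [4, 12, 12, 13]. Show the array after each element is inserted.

First element 4 is already 'sorted'
Insert 12: shifted 0 elements -> [4, 12, 12, 13]
Insert 12: shifted 0 elements -> [4, 12, 12, 13]
Insert 13: shifted 0 elements -> [4, 12, 12, 13]


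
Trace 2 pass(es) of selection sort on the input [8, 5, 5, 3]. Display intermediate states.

Pass 1: Select minimum 3 at index 3, swap -> [3, 5, 5, 8]
Pass 2: Select minimum 5 at index 1, swap -> [3, 5, 5, 8]


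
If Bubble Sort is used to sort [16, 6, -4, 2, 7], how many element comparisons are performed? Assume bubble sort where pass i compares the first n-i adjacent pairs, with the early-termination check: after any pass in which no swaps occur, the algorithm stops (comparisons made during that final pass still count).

Pass 1: compare adjacent pairs (0,1)..(3,4) = 4 comparison(s), 4 swap(s) -> [6, -4, 2, 7, 16]
Pass 2: compare adjacent pairs (0,1)..(2,3) = 3 comparison(s), 2 swap(s) -> [-4, 2, 6, 7, 16]
Pass 3: compare adjacent pairs (0,1)..(1,2) = 2 comparison(s), 0 swap(s) -> [-4, 2, 6, 7, 16]
No swaps in this pass, so bubble sort stops here.
Total comparisons: 4 + 3 + 2 = 9


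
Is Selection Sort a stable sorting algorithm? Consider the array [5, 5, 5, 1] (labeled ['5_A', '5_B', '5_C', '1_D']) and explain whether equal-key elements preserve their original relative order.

Trace Selection Sort on the labeled array (the key is the number; the letter only tracks identity):
  Pass 1: minimum of unsorted part is 1_D at index 3; swap it with 5_A at index 0 -> [1_D, 5_B, 5_C, 5_A]
  Pass 2: minimum 5_B is already at index 1; no swap -> [1_D, 5_B, 5_C, 5_A]
  Pass 3: minimum 5_C is already at index 2; no swap -> [1_D, 5_B, 5_C, 5_A]
Final order: [1_D, 5_B, 5_C, 5_A]
Equal keys:
  value 5: originally 5_A, 5_B, 5_C; after sorting 5_B, 5_C, 5_A -> order changed
Equal keys were reordered, so Selection Sort is not stable: the long-range swap that moves the minimum into place can carry an element past an equal key. (One such input is enough; an unstable sort may happen to preserve order on other inputs, but it gives no guarantee.)
Answer: Not stable


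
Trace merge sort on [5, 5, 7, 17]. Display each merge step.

Divide and conquer:
  Merge [5] + [5] -> [5, 5]
  Merge [7] + [17] -> [7, 17]
  Merge [5, 5] + [7, 17] -> [5, 5, 7, 17]


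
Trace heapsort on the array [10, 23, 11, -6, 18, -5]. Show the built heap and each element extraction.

Build heap: [23, 18, 11, -6, 10, -5]
Extract 23: [18, 10, 11, -6, -5, 23]
Extract 18: [11, 10, -5, -6, 18, 23]
Extract 11: [10, -6, -5, 11, 18, 23]
Extract 10: [-5, -6, 10, 11, 18, 23]
Extract -5: [-6, -5, 10, 11, 18, 23]


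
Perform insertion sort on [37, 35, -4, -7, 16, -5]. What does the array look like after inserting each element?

First element 37 is already 'sorted'
Insert 35: shifted 1 elements -> [35, 37, -4, -7, 16, -5]
Insert -4: shifted 2 elements -> [-4, 35, 37, -7, 16, -5]
Insert -7: shifted 3 elements -> [-7, -4, 35, 37, 16, -5]
Insert 16: shifted 2 elements -> [-7, -4, 16, 35, 37, -5]
Insert -5: shifted 4 elements -> [-7, -5, -4, 16, 35, 37]


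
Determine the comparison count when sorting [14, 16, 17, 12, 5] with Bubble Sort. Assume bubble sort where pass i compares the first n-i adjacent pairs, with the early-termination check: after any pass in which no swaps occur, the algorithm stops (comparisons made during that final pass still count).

Pass 1: compare adjacent pairs (0,1)..(3,4) = 4 comparison(s), 2 swap(s) -> [14, 16, 12, 5, 17]
Pass 2: compare adjacent pairs (0,1)..(2,3) = 3 comparison(s), 2 swap(s) -> [14, 12, 5, 16, 17]
Pass 3: compare adjacent pairs (0,1)..(1,2) = 2 comparison(s), 2 swap(s) -> [12, 5, 14, 16, 17]
Pass 4: compare adjacent pairs (0,1)..(0,1) = 1 comparison(s), 1 swap(s) -> [5, 12, 14, 16, 17]
Every pass made at least one swap, so all n-1 passes run.
Total comparisons: 4 + 3 + 2 + 1 = 10


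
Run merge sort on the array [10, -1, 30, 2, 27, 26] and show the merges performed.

Divide and conquer:
  Merge [-1] + [30] -> [-1, 30]
  Merge [10] + [-1, 30] -> [-1, 10, 30]
  Merge [27] + [26] -> [26, 27]
  Merge [2] + [26, 27] -> [2, 26, 27]
  Merge [-1, 10, 30] + [2, 26, 27] -> [-1, 2, 10, 26, 27, 30]


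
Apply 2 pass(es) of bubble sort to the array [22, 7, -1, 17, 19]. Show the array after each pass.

After pass 1: [7, -1, 17, 19, 22] (4 swaps)
After pass 2: [-1, 7, 17, 19, 22] (1 swaps)
Total swaps: 5


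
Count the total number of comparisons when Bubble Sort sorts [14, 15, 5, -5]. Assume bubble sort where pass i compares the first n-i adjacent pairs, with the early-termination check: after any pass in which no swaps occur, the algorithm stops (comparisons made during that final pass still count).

Pass 1: compare adjacent pairs (0,1)..(2,3) = 3 comparison(s), 2 swap(s) -> [14, 5, -5, 15]
Pass 2: compare adjacent pairs (0,1)..(1,2) = 2 comparison(s), 2 swap(s) -> [5, -5, 14, 15]
Pass 3: compare adjacent pairs (0,1)..(0,1) = 1 comparison(s), 1 swap(s) -> [-5, 5, 14, 15]
Every pass made at least one swap, so all n-1 passes run.
Total comparisons: 3 + 2 + 1 = 6


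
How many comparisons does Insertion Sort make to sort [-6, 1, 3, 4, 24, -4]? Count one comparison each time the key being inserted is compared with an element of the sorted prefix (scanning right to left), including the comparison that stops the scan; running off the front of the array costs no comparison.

Insert 1: -6 <= 1 (stop) = 1 comparison(s) -> [-6, 1, 3, 4, 24, -4]
Insert 3: 1 <= 3 (stop) = 1 comparison(s) -> [-6, 1, 3, 4, 24, -4]
Insert 4: 3 <= 4 (stop) = 1 comparison(s) -> [-6, 1, 3, 4, 24, -4]
Insert 24: 4 <= 24 (stop) = 1 comparison(s) -> [-6, 1, 3, 4, 24, -4]
Insert -4: 24 > -4 (shift), 4 > -4 (shift), 3 > -4 (shift), 1 > -4 (shift), -6 <= -4 (stop) = 5 comparison(s) -> [-6, -4, 1, 3, 4, 24]
Total comparisons: 1 + 1 + 1 + 1 + 5 = 9


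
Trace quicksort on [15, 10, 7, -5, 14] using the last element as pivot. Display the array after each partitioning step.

Partition 1: pivot=14 at index 3 -> [10, 7, -5, 14, 15]
Partition 2: pivot=-5 at index 0 -> [-5, 7, 10, 14, 15]
Partition 3: pivot=10 at index 2 -> [-5, 7, 10, 14, 15]
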